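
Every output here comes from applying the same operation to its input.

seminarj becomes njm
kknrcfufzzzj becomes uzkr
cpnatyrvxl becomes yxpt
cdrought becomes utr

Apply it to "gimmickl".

ilm

The transformation: swap the front and back halves of the string, then keep one character in every 3, starting at position 1 (positions 1st, 4th, 7th, ...).
On "gimmickl" that produces "ilm".
(Check on "cdrought": → "ughtcdro" → "utr" ✓)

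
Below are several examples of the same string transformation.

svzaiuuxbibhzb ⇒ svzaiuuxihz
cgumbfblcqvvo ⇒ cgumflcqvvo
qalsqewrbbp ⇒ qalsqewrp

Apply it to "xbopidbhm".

xopidhm

What's happening: remove every "b".
Doing the same to "xbopidbhm": "xopidhm".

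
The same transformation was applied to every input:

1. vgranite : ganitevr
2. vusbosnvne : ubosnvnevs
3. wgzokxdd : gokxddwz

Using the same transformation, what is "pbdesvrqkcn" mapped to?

besvrqkcnpd

Rule — move the first 2 characters to the end (rotate left by 2), then swap the first and last characters.
On "pbdesvrqkcn": the first step gives "desvrqkcnpb", and the second then gives "besvrqkcnpd".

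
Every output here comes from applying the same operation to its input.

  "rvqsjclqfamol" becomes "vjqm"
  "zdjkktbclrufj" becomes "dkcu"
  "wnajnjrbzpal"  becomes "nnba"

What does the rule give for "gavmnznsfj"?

In each case the input is transformed by: keep one character in every 3, starting at position 2 (positions 2nd, 5th, 8th, ...).
So "gavmnznsfj" becomes "ans".

ans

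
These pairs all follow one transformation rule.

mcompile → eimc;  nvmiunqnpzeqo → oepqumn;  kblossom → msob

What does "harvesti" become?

isva

In each case the input is transformed by: reverse the string, then keep every other character starting from the first (positions 1st, 3rd, 5th, ...).
On "harvesti": the first step gives "itsevrah", and the second then gives "isva".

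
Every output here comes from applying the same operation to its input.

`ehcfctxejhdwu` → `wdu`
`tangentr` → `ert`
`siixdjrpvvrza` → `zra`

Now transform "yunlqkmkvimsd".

smd

In each case the input is transformed by: swap each adjacent pair of characters (1↔2, 3↔4, ...), then keep only the last 3 characters.
Starting from "yunlqkmkvimsd": after the first operation, "uylnkqkmivsmd"; after the second, "smd".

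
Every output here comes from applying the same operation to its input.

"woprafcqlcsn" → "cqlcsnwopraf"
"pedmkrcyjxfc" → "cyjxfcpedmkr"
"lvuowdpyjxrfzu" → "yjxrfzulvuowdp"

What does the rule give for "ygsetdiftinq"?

In each case the input is transformed by: swap the front and back halves of the string.
Doing the same to "ygsetdiftinq": "iftinqygsetd".

iftinqygsetd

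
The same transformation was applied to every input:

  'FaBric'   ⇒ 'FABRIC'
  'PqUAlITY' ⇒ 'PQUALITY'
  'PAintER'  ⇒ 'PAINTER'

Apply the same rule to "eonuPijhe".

Looking at the pairs, the operation is to convert every letter to uppercase.
So "eonuPijhe" becomes "EONUPIJHE".

EONUPIJHE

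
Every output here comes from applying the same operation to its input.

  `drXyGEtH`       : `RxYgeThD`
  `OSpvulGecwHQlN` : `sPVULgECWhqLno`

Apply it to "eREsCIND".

reScindE

Each output is the input with this applied: move the first character to the end, then flip the case of every letter.
Applying both steps to "eREsCIND": "REsCINDe", then "reScindE".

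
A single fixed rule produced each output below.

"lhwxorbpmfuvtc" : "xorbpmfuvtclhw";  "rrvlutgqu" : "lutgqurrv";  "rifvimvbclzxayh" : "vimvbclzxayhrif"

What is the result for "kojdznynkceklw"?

dznynkceklwkoj

The transformation: move the first 3 characters to the end (rotate left by 3).
"kojdznynkceklw" → "dznynkceklwkoj".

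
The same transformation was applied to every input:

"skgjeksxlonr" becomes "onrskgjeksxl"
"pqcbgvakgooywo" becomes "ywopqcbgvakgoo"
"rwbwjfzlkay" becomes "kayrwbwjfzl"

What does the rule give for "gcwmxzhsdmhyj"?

hyjgcwmxzhsdm

Each output is the input with this applied: move the last 3 characters to the front (rotate right by 3).
Doing the same to "gcwmxzhsdmhyj": "hyjgcwmxzhsdm".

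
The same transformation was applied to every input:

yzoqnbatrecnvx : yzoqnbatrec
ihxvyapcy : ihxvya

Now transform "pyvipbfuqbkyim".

In each case the input is transformed by: delete the last 3 characters.
"pyvipbfuqbkyim" → "pyvipbfuqbk".

pyvipbfuqbk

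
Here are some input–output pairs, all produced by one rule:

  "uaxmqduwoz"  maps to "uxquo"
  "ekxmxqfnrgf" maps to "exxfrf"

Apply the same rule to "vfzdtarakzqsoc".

vztrkqo

Looking at the pairs, the operation is to keep every other character starting from the first (positions 1st, 3rd, 5th, ...).
"vfzdtarakzqsoc" → "vztrkqo".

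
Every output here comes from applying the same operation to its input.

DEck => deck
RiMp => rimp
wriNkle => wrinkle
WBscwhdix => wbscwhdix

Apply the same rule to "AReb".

Each output is the input with this applied: convert every letter to lowercase.
On "AReb" that produces "areb".

areb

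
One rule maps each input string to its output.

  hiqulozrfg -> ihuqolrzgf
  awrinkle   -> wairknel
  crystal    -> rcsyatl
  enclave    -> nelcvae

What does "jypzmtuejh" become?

The pattern: swap each adjacent pair of characters (1↔2, 3↔4, ...).
For "jypzmtuejh" the result is "yjzptmeuhj".

yjzptmeuhj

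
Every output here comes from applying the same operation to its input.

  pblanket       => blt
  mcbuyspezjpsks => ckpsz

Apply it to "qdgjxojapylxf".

In each case the input is transformed by: sort the characters into alphabetical order, then keep one character in every 3, starting at position 2 (positions 2nd, 5th, 8th, ...).
"qdgjxojapylxf" → "adfgjjlopqxxy" → "djox".

djox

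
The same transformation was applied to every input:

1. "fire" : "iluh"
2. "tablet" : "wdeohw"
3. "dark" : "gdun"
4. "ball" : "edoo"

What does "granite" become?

judqlwh

The rule is to shift every letter 3 places forward in the alphabet (wrapping around).
So "granite" becomes "judqlwh".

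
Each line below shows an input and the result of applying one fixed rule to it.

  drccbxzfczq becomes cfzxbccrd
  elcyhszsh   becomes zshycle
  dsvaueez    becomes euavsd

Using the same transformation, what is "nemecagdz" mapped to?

gacemen

The rule is to delete the last 2 characters, then reverse the string.
Applying both steps to "nemecagdz": "nemecag", then "gacemen".
(Check on "elcyhszsh": → "elcyhsz" → "zshycle" ✓)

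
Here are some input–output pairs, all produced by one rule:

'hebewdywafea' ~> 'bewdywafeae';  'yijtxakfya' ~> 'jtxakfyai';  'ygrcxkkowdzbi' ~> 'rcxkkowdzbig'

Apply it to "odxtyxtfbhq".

xtyxtfbhqd

In each case the input is transformed by: delete the first character, then move the first character to the end.
"odxtyxtfbhq" → "dxtyxtfbhq" → "xtyxtfbhqd".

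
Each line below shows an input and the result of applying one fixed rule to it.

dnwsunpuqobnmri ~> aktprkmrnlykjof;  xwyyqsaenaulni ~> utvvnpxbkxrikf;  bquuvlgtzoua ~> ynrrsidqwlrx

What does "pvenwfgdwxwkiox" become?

msbktcdatuthflu

What's happening: shift every letter 3 places backward in the alphabet (wrapping around).
So "pvenwfgdwxwkiox" becomes "msbktcdatuthflu".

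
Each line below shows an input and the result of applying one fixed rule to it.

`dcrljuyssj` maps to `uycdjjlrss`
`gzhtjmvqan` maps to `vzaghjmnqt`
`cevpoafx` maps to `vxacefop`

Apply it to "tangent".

ttaegnn

What's happening: sort the characters into alphabetical order, then move the last 2 characters to the front (rotate right by 2).
So "tangent" becomes "ttaegnn".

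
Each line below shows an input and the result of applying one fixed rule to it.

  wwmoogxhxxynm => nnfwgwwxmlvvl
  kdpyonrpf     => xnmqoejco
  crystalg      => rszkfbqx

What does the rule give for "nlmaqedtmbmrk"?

Rule — shift every letter 1 place backward in the alphabet (wrapping around), then move the first 3 characters to the end (rotate left by 3).
Working it through for "nlmaqedtmbmrk": intermediate "mklzpdcslalqj", final "zpdcslalqjmkl".

zpdcslalqjmkl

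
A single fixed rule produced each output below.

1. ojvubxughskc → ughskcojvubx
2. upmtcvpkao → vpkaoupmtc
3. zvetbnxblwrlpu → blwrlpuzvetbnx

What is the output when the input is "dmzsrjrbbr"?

The rule is to swap the front and back halves of the string.
So "dmzsrjrbbr" becomes "jrbbrdmzsr".

jrbbrdmzsr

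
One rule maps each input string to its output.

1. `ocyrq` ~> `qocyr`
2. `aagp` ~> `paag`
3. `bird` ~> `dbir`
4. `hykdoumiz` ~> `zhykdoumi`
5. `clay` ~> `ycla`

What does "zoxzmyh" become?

The pattern: move the last character to the front.
For "zoxzmyh" the result is "hzoxzmy".

hzoxzmy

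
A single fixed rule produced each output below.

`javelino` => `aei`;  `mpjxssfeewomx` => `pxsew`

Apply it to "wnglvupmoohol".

nlumo

Rule — delete the last 2 characters, then keep every other character starting from the second (positions 2nd, 4th, 6th, ...).
Applying both steps to "wnglvupmoohol": "wnglvupmooh", then "nlumo".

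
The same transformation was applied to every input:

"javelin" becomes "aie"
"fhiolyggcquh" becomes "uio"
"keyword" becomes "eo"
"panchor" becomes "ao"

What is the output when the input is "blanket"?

The transformation: take characters alternately from the front and the back (1st, last, 2nd, 2nd-last, ...), then keep only the vowels.
For "blanket", step one produces "btleakn"; step two turns that into "ea".

ea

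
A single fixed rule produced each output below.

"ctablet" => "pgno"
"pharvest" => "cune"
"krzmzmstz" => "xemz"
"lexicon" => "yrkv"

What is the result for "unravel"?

Each output is the input with this applied: shift every letter 13 places forward in the alphabet (wrapping around) — i.e. ROT13, then keep only the first 4 characters.
Working it through for "unravel": intermediate "haeniry", final "haen".

haen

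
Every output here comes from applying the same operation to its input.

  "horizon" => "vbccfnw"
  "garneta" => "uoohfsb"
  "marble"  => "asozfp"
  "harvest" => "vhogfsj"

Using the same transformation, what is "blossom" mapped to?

pazccgg

Rule — shift every letter 12 places backward in the alphabet (wrapping around), then take characters alternately from the front and the back (1st, last, 2nd, 2nd-last, ...).
Working it through for "blossom": intermediate "pzcggca", final "pazccgg".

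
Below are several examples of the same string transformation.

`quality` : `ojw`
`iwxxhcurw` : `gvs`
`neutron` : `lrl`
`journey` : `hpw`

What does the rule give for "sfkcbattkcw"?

The transformation: keep one character in every 3, starting at position 1 (positions 1st, 4th, 7th, ...), then shift every letter 2 places backward in the alphabet (wrapping around).
Working it through for "sfkcbattkcw": intermediate "sctc", final "qara".
(Check on "iwxxhcurw": → "ixu" → "gvs" ✓)

qara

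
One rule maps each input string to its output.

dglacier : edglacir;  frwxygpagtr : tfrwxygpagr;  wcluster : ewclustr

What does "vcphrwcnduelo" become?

lvcphrwcndueo

Looking at the pairs, the operation is to move the last character to the front, then swap the first and last characters.
On "vcphrwcnduelo": the first step gives "ovcphrwcnduel", and the second then gives "lvcphrwcndueo".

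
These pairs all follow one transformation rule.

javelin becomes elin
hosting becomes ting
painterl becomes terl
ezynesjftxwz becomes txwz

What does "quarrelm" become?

relm

What's happening: keep only the last 4 characters.
For "quarrelm" the result is "relm".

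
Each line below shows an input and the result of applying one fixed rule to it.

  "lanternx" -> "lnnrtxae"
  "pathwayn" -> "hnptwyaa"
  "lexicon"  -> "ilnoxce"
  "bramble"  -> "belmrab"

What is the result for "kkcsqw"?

kqswck

In each case the input is transformed by: sort the characters into alphabetical order, then move the first 2 characters to the end (rotate left by 2).
Starting from "kkcsqw": after the first operation, "ckkqsw"; after the second, "kqswck".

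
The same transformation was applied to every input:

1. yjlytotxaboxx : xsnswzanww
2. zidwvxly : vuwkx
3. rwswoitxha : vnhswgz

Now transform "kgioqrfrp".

npqeqo

The pattern: delete the first 3 characters, then shift every letter 1 place backward in the alphabet (wrapping around).
Starting from "kgioqrfrp": after the first operation, "oqrfrp"; after the second, "npqeqo".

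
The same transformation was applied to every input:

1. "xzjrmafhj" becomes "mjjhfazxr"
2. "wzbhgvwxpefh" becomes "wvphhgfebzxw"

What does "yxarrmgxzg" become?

Rule — sort the characters into reverse alphabetical order, then move the first 3 characters to the end (rotate left by 3).
For "yxarrmgxzg", step one produces "zyxxrrmgga"; step two turns that into "xrrmggazyx".

xrrmggazyx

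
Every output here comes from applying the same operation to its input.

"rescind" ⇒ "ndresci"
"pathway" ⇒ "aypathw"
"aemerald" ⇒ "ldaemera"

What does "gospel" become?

elgosp

What's happening: move the last 2 characters to the front (rotate right by 2).
Applying that to "gospel" gives "elgosp".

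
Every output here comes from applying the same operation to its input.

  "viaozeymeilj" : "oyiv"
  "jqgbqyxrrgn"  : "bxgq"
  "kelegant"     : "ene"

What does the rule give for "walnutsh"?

What's happening: move the first 2 characters to the end (rotate left by 2), then keep one character in every 3, starting at position 2 (positions 2nd, 5th, 8th, ...).
"walnutsh" → "nsa".
(Check on "kelegant": → "legantke" → "ene" ✓)

nsa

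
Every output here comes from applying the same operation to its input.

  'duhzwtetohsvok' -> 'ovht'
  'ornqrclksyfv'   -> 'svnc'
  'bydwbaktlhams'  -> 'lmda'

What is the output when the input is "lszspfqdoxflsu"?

Rule — keep one character in every 3, starting at position 3 (positions 3rd, 6th, 9th, ...), then move the last 2 characters to the front (rotate right by 2).
Working it through for "lszspfqdoxflsu": intermediate "zfol", final "olzf".

olzf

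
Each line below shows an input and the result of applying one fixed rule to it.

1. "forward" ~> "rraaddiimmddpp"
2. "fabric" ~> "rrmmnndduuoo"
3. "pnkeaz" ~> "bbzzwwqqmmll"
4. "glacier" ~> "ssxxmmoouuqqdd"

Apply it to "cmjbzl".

The pattern: double every character, then shift every letter 12 places forward in the alphabet (wrapping around).
On "cmjbzl": the first step gives "ccmmjjbbzzll", and the second then gives "ooyyvvnnllxx".

ooyyvvnnllxx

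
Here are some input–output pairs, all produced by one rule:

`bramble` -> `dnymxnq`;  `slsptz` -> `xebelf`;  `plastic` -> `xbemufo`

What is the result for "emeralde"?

yqdqxmqp

What's happening: shift every letter 12 places forward in the alphabet (wrapping around), then swap each adjacent pair of characters (1↔2, 3↔4, ...).
Starting from "emeralde": after the first operation, "qyqdmxpq"; after the second, "yqdqxmqp".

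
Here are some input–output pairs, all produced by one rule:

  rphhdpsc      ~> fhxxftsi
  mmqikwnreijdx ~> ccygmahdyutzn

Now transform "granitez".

Looking at the pairs, the operation is to swap each adjacent pair of characters (1↔2, 3↔4, ...), then shift every letter 10 places backward in the alphabet (wrapping around).
On "granitez": the first step gives "rgnatize", and the second then gives "hwdqjypu".
(Check on "mmqikwnreijdx": → "mmiqwkrniedjx" → "ccygmahdyutzn" ✓)

hwdqjypu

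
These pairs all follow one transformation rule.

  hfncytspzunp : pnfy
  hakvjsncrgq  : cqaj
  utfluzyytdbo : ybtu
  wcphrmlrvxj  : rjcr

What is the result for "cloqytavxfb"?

The transformation: keep one character in every 3, starting at position 2 (positions 2nd, 5th, 8th, ...), then move the last 2 characters to the front (rotate right by 2).
"cloqytavxfb" → "lyvb" → "vbly".

vbly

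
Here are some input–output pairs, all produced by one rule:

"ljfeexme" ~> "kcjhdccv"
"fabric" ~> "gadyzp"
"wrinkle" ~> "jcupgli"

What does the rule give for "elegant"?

lrcjcey

The rule is to shift every letter 2 places backward in the alphabet (wrapping around), then move the last 2 characters to the front (rotate right by 2).
For "elegant", step one produces "cjceylr"; step two turns that into "lrcjcey".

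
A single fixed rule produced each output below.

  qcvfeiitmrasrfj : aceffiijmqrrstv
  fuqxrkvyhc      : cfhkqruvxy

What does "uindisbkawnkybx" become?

abbdiikknnsuwxy

Looking at the pairs, the operation is to sort the characters into alphabetical order.
Doing the same to "uindisbkawnkybx": "abbdiikknnsuwxy".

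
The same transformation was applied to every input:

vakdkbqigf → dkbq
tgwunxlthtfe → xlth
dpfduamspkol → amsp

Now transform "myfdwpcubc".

dwpc

What's happening: delete the last 3 characters, then keep only the last 4 characters.
On "myfdwpcubc": the first step gives "myfdwpc", and the second then gives "dwpc".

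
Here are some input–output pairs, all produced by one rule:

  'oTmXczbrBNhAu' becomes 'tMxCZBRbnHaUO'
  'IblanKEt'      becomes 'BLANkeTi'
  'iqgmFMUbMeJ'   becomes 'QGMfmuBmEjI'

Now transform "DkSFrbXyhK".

KsfRBxYHkd

Each output is the input with this applied: move the first character to the end, then flip the case of every letter.
Working it through for "DkSFrbXyhK": intermediate "kSFrbXyhKD", final "KsfRBxYHkd".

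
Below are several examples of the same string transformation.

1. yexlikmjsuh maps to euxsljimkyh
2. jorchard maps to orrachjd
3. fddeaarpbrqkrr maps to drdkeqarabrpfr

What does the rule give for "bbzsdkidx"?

Rule — take characters alternately from the front and the back (1st, last, 2nd, 2nd-last, ...), then move the first 2 characters to the end (rotate left by 2).
On "bbzsdkidx": the first step gives "bxbdziskd", and the second then gives "bdziskdbx".

bdziskdbx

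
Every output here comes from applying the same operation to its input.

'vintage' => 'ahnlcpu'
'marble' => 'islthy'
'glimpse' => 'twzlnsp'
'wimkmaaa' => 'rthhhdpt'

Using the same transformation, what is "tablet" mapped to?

Looking at the pairs, the operation is to move the first 3 characters to the end (rotate left by 3), then shift every letter 7 places forward in the alphabet (wrapping around).
For "tablet", step one produces "lettab"; step two turns that into "slaahi".

slaahi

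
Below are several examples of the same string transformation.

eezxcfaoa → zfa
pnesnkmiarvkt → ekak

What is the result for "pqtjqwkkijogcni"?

twigi

The pattern: keep one character in every 3, starting at position 3 (positions 3rd, 6th, 9th, ...).
Applying that to "pqtjqwkkijogcni" gives "twigi".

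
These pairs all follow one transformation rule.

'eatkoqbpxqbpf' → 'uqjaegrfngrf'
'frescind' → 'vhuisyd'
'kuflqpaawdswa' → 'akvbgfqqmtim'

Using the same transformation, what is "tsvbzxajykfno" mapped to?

jilrpnqzoavd

The rule is to delete the last character, then shift every letter 10 places backward in the alphabet (wrapping around).
Starting from "tsvbzxajykfno": after the first operation, "tsvbzxajykfn"; after the second, "jilrpnqzoavd".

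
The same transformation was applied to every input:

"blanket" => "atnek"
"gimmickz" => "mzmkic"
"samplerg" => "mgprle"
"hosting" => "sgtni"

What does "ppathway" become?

What's happening: delete the first 2 characters, then take characters alternately from the front and the back (1st, last, 2nd, 2nd-last, ...).
For "ppathway", step one produces "athway"; step two turns that into "aytahw".

aytahw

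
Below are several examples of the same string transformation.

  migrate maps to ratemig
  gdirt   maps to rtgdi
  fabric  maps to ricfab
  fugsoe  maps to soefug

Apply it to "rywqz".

In each case the input is transformed by: move the first 3 characters to the end (rotate left by 3).
"rywqz" → "qzryw".

qzryw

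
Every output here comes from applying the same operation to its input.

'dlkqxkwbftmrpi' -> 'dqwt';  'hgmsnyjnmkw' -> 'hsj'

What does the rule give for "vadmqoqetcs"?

vmq

In each case the input is transformed by: delete the last 3 characters, then keep one character in every 3, starting at position 1 (positions 1st, 4th, 7th, ...).
On "vadmqoqetcs": the first step gives "vadmqoqe", and the second then gives "vmq".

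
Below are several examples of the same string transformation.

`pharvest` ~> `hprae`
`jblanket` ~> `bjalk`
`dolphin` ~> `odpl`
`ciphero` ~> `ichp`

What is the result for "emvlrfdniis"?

The rule is to swap each adjacent pair of characters (1↔2, 3↔4, ...), then delete the last 3 characters.
"emvlrfdniis" → "melvfrndiis" → "melvfrnd".

melvfrnd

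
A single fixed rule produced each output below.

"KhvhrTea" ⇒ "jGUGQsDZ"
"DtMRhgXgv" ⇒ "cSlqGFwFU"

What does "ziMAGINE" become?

YHlzfhmd

Looking at the pairs, the operation is to shift every letter 1 place backward in the alphabet (wrapping around), then flip the case of every letter.
Applying both steps to "ziMAGINE": "yhLZFHMD", then "YHlzfhmd".
(Check on "DtMRhgXgv": → "CsLQgfWfu" → "cSlqGFwFU" ✓)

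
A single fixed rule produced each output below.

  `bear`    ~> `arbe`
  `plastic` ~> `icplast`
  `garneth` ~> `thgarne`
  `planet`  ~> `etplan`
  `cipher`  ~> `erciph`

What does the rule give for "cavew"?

What's happening: move the last 2 characters to the front (rotate right by 2).
For "cavew" the result is "ewcav".

ewcav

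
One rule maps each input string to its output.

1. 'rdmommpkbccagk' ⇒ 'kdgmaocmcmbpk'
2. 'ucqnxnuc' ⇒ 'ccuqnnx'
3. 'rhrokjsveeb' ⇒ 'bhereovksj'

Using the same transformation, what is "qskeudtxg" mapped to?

gsxktedu

The rule is to take characters alternately from the front and the back (1st, last, 2nd, 2nd-last, ...), then delete the first character.
Working it through for "qskeudtxg": intermediate "qgsxktedu", final "gsxktedu".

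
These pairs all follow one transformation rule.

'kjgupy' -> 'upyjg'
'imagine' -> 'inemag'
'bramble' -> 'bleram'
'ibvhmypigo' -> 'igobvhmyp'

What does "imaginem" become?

nemmagi

In each case the input is transformed by: delete the first character, then move the last 3 characters to the front (rotate right by 3).
"imaginem" → "maginem" → "nemmagi".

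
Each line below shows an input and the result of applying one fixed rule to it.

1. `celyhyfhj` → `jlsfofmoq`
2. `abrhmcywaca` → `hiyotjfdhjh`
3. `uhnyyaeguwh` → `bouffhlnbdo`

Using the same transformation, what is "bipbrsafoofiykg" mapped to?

ipwiyzhmvvmpfrn

Rule — shift every letter 7 places forward in the alphabet (wrapping around).
For "bipbrsafoofiykg" the result is "ipwiyzhmvvmpfrn".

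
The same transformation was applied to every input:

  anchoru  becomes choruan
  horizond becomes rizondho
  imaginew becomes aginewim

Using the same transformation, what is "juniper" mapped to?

niperju

In each case the input is transformed by: move the first 2 characters to the end (rotate left by 2).
"juniper" → "niperju".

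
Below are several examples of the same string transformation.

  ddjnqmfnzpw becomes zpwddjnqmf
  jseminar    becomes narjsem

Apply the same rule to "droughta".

In each case the input is transformed by: move the last 3 characters to the front (rotate right by 3), then delete the last character.
For "droughta", step one produces "htadroug"; step two turns that into "htadrou".

htadrou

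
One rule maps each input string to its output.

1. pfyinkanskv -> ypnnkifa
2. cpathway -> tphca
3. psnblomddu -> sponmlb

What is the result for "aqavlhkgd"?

vqlhaa

In each case the input is transformed by: delete the last 3 characters, then sort the characters into reverse alphabetical order.
For "aqavlhkgd" the result is "vqlhaa".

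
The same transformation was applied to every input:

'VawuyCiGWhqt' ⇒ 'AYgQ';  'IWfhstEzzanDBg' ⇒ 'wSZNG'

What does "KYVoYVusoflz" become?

What's happening: flip the case of every letter, then keep one character in every 3, starting at position 2 (positions 2nd, 5th, 8th, ...).
Starting from "KYVoYVusoflz": after the first operation, "kyvOyvUSOFLZ"; after the second, "yySL".
(Check on "VawuyCiGWhqt": → "vAWUYcIgwHQT" → "AYgQ" ✓)

yySL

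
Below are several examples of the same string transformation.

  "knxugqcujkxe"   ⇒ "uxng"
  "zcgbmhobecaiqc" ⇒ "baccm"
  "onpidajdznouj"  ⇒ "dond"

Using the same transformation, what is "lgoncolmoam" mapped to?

In each case the input is transformed by: keep one character in every 3, starting at position 2 (positions 2nd, 5th, 8th, ...), then move the first 2 characters to the end (rotate left by 2).
Applying both steps to "lgoncolmoam": "gcmm", then "mmgc".
(Check on "knxugqcujkxe": → "ngux" → "uxng" ✓)

mmgc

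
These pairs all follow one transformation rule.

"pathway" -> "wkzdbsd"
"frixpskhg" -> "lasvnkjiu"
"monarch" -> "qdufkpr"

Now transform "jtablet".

The pattern: shift every letter 3 places forward in the alphabet (wrapping around), then move the first 2 characters to the end (rotate left by 2).
Starting from "jtablet": after the first operation, "mwdeohw"; after the second, "deohwmw".

deohwmw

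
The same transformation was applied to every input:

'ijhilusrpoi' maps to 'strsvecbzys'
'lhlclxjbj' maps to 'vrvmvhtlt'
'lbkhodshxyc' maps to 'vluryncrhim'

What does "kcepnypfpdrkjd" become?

Each output is the input with this applied: shift every letter 10 places forward in the alphabet (wrapping around).
Doing the same to "kcepnypfpdrkjd": "umozxizpznbutn".

umozxizpznbutn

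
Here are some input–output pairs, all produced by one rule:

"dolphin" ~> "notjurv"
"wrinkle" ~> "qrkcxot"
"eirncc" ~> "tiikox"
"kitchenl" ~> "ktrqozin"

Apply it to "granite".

The pattern: move the last 3 characters to the front (rotate right by 3), then shift every letter 6 places forward in the alphabet (wrapping around).
On "granite": the first step gives "itegran", and the second then gives "ozkmxgt".

ozkmxgt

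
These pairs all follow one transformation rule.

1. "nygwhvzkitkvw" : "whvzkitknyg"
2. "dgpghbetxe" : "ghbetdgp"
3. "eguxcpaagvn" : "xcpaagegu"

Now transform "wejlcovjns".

lcovjwej

Rule — delete the last 2 characters, then move the first 3 characters to the end (rotate left by 3).
Working it through for "wejlcovjns": intermediate "wejlcovj", final "lcovjwej".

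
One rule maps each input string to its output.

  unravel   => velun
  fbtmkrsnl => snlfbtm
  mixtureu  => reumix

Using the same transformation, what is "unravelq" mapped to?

elqunr

What's happening: move the last 3 characters to the front (rotate right by 3), then delete the last 2 characters.
Working it through for "unravelq": intermediate "elqunrav", final "elqunr".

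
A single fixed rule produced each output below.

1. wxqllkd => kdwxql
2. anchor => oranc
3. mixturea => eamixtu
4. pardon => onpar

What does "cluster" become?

erclus

The pattern: move the last 2 characters to the front (rotate right by 2), then delete the last character.
Working it through for "cluster": intermediate "erclust", final "erclus".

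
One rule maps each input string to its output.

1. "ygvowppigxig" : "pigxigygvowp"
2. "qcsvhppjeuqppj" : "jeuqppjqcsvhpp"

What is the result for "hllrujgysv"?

jgysvhllru

In each case the input is transformed by: swap the front and back halves of the string.
"hllrujgysv" → "jgysvhllru".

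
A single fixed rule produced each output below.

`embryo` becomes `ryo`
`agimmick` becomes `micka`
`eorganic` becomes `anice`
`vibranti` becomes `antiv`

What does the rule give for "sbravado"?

vados

The transformation: swap the front and back halves of the string, then delete the last 3 characters.
Working it through for "sbravado": intermediate "vadosbra", final "vados".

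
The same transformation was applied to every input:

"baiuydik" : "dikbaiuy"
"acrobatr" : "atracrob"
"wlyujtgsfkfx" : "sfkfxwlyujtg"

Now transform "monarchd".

Each output is the input with this applied: swap the front and back halves of the string, then move the first character to the end.
For "monarchd", step one produces "rchdmona"; step two turns that into "chdmonar".

chdmonar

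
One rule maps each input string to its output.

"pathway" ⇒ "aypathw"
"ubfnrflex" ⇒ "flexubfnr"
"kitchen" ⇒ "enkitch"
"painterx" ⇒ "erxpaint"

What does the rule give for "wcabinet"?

Looking at the pairs, the operation is to move the first 2 characters to the end (rotate left by 2), then move the first 3 characters to the end (rotate left by 3).
Working it through for "wcabinet": intermediate "abinetwc", final "netwcabi".

netwcabi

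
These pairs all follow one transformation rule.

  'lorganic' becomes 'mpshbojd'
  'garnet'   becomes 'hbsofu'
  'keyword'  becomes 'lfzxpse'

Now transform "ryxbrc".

szycsd

The transformation: shift every letter 1 place forward in the alphabet (wrapping around).
Doing the same to "ryxbrc": "szycsd".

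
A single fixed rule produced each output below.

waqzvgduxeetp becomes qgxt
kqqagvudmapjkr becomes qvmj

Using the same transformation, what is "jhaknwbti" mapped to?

awi

The transformation: keep one character in every 3, starting at position 3 (positions 3rd, 6th, 9th, ...).
On "jhaknwbti" that produces "awi".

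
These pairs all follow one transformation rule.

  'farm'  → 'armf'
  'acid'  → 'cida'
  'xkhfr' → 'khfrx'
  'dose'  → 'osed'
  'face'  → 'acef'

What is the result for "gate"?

The transformation: move the first character to the end.
On "gate" that produces "ateg".

ateg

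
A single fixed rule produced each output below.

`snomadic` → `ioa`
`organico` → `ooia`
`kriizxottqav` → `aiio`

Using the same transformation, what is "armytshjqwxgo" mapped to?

What's happening: take characters alternately from the front and the back (1st, last, 2nd, 2nd-last, ...), then keep only the vowels.
Starting from "armytshjqwxgo": after the first operation, "aorgmxywtqsjh"; after the second, "ao".

ao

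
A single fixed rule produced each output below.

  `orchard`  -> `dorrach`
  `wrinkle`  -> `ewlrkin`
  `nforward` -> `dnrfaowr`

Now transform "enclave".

eevnacl

The rule is to reverse the string, then take characters alternately from the front and the back (1st, last, 2nd, 2nd-last, ...).
"enclave" → "evalcne" → "eevnacl".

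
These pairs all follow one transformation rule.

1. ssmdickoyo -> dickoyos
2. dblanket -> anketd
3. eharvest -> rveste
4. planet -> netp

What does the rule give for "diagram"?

The transformation: move the first character to the end, then delete the first 2 characters.
Doing the same to "diagram": "gramd".

gramd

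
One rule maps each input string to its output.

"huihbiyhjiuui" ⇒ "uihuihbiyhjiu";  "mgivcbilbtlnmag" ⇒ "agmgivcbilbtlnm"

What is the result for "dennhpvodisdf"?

dfdennhpvodis

Each output is the input with this applied: move the last 2 characters to the front (rotate right by 2).
"dennhpvodisdf" → "dfdennhpvodis".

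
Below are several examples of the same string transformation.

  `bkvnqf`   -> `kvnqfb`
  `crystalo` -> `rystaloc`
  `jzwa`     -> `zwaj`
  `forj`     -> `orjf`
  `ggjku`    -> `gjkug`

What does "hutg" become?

Looking at the pairs, the operation is to move the first character to the end.
"hutg" → "utgh".

utgh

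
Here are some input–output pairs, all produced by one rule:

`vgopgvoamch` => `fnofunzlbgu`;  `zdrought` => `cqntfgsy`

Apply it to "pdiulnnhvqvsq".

chtkmmgupurpo

What's happening: move the first character to the end, then shift every letter 1 place backward in the alphabet (wrapping around).
So "pdiulnnhvqvsq" becomes "chtkmmgupurpo".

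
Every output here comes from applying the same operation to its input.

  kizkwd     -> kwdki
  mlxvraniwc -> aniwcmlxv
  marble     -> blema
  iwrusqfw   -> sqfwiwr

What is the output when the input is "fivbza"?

bzafi

What's happening: swap the front and back halves of the string, then delete the last character.
Starting from "fivbza": after the first operation, "bzafiv"; after the second, "bzafi".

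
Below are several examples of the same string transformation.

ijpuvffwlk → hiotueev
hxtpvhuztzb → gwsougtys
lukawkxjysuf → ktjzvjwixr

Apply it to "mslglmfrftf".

lrkfkleqe

Rule — shift every letter 1 place backward in the alphabet (wrapping around), then delete the last 2 characters.
For "mslglmfrftf", step one produces "lrkfkleqese"; step two turns that into "lrkfkleqe".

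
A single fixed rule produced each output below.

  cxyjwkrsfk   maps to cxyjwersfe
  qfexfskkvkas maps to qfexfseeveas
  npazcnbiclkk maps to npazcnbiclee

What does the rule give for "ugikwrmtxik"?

ugiewrmtxie

Rule — replace every "k" with "e".
Doing the same to "ugikwrmtxik": "ugiewrmtxie".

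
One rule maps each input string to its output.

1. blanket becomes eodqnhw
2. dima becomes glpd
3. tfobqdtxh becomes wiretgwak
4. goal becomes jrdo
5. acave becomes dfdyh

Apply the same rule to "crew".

fuhz

Rule — shift every letter 3 places forward in the alphabet (wrapping around).
"crew" → "fuhz".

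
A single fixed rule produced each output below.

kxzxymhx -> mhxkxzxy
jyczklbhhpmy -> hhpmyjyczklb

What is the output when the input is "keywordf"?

Rule — move the first character to the end, then swap the front and back halves of the string.
For "keywordf" the result is "rdfkeywo".

rdfkeywo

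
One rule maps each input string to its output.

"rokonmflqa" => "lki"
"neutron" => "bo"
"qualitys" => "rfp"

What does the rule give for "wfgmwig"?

ct

Looking at the pairs, the operation is to keep one character in every 3, starting at position 2 (positions 2nd, 5th, 8th, ...), then shift every letter 3 places backward in the alphabet (wrapping around).
"wfgmwig" → "fw" → "ct".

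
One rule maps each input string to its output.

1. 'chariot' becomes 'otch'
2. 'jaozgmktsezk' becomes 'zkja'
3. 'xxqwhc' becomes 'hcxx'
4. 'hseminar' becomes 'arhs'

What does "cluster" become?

What's happening: move the first 2 characters to the end (rotate left by 2), then keep only the last 4 characters.
Working it through for "cluster": intermediate "ustercl", final "ercl".

ercl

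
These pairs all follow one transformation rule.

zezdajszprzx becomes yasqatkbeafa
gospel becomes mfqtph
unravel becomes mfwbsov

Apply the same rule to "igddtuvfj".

What's happening: shift every letter 1 place forward in the alphabet (wrapping around), then reverse the string.
For "igddtuvfj", step one produces "jheeuvwgk"; step two turns that into "kgwvueehj".
(Check on "gospel": → "hptqfm" → "mfqtph" ✓)

kgwvueehj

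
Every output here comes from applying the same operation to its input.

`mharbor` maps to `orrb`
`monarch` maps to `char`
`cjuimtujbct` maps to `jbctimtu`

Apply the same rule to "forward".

rdwa

What's happening: delete the first 3 characters, then swap the front and back halves of the string.
So "forward" becomes "rdwa".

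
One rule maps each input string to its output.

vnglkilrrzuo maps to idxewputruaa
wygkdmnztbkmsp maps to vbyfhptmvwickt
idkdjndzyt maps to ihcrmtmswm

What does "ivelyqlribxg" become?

Rule — move the last 3 characters to the front (rotate right by 3), then shift every letter 9 places forward in the alphabet (wrapping around).
Working it through for "ivelyqlribxg": intermediate "bxgivelyqlri", final "kgprenuhzuar".

kgprenuhzuar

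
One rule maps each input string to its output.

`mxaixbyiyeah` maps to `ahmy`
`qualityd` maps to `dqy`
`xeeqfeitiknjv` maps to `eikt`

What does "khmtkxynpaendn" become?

dknpy

The rule is to sort the characters into alphabetical order, then keep one character in every 3, starting at position 2 (positions 2nd, 5th, 8th, ...).
"khmtkxynpaendn" → "dknpy".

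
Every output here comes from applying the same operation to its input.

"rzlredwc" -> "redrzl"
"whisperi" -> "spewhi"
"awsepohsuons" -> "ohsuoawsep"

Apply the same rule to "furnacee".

The transformation: delete the last 2 characters, then swap the front and back halves of the string.
Applying that to "furnacee" gives "nacfur".

nacfur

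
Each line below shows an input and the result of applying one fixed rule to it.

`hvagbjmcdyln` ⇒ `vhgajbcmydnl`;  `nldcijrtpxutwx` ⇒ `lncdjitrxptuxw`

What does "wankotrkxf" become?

awkntokrfx

The rule is to swap each adjacent pair of characters (1↔2, 3↔4, ...).
For "wankotrkxf" the result is "awkntokrfx".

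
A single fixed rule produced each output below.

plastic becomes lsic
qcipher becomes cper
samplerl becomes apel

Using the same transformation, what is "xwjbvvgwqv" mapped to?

Looking at the pairs, the operation is to swap each adjacent pair of characters (1↔2, 3↔4, ...), then keep every other character starting from the first (positions 1st, 3rd, 5th, ...).
For "xwjbvvgwqv", step one produces "wxbjvvwgvq"; step two turns that into "wbvwv".

wbvwv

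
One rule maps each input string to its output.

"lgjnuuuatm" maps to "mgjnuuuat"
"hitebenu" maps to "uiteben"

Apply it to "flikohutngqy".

Looking at the pairs, the operation is to delete the first character, then move the last character to the front.
"flikohutngqy" → "likohutngqy" → "ylikohutngq".

ylikohutngq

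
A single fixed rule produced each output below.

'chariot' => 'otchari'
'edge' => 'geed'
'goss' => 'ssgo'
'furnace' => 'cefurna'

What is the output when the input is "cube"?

The pattern: move the last 2 characters to the front (rotate right by 2).
For "cube" the result is "becu".

becu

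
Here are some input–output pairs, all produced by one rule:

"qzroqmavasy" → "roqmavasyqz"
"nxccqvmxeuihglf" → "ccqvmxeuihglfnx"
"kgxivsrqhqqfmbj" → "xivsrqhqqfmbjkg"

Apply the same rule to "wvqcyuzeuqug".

In each case the input is transformed by: move the first 2 characters to the end (rotate left by 2).
Doing the same to "wvqcyuzeuqug": "qcyuzeuqugwv".

qcyuzeuqugwv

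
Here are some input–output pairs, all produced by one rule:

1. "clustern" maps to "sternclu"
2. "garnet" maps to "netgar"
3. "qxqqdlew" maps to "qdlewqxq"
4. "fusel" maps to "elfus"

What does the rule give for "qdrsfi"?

The transformation: move the first 3 characters to the end (rotate left by 3).
Applying that to "qdrsfi" gives "sfiqdr".

sfiqdr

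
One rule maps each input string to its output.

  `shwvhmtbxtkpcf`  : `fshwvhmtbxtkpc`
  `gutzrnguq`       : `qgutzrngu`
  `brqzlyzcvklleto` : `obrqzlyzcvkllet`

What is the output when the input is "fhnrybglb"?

What's happening: move the last character to the front.
So "fhnrybglb" becomes "bfhnrybgl".

bfhnrybgl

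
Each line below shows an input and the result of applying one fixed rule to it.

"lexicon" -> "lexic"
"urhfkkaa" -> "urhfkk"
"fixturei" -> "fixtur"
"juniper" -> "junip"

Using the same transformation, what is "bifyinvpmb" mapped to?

bifyinvp

What's happening: delete the last 2 characters.
For "bifyinvpmb" the result is "bifyinvp".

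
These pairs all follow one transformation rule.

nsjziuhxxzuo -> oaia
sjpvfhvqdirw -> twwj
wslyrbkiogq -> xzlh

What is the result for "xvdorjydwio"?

Looking at the pairs, the operation is to keep one character in every 3, starting at position 1 (positions 1st, 4th, 7th, ...), then shift every letter 1 place forward in the alphabet (wrapping around).
Working it through for "xvdorjydwio": intermediate "xoyi", final "ypzj".
(Check on "nsjziuhxxzuo": → "nzhz" → "oaia" ✓)

ypzj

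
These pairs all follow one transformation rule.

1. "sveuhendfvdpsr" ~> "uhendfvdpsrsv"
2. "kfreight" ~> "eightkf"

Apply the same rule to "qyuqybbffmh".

qybbffmhqy

The pattern: move the first 2 characters to the end (rotate left by 2), then delete the first character.
On "qyuqybbffmh": the first step gives "uqybbffmhqy", and the second then gives "qybbffmhqy".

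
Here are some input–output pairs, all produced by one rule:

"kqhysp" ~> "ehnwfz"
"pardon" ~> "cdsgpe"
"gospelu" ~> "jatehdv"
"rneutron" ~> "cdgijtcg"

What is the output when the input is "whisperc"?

What's happening: shift every letter 11 places backward in the alphabet (wrapping around), then reverse the string.
So "whisperc" becomes "rgtehxwl".

rgtehxwl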